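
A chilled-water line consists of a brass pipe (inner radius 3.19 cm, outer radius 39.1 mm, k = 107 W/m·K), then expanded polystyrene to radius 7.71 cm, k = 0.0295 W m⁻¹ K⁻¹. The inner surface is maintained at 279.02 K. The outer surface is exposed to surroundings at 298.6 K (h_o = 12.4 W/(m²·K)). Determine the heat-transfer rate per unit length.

Q' = 5.11 W/m

Series thermal resistances, inner to outer:
  R'_brass = ln(0.0391/0.0319)/(2πk) = 0.2035/(2π·107) = 3.027×10^-4 m·K/W
  R'_expanded polystyrene = ln(0.0771/0.0391)/(2πk) = 0.6790/(2π·0.0295) = 3.663 m·K/W
  R'_conv,out = 1/(2πr h) = 1/(2π·0.0771·12.4) = 0.1665 m·K/W
ΣR = 3.027×10^-4 + 3.663 + 0.1665 = 3.830 m·K/W
Q' = ΔT/ΣR = (279.02 K − 298.6 K)/3.830 = -5.11 W/m
(Negative Q' ⇒ heat flows inward; heat gain = 5.11 W/m.)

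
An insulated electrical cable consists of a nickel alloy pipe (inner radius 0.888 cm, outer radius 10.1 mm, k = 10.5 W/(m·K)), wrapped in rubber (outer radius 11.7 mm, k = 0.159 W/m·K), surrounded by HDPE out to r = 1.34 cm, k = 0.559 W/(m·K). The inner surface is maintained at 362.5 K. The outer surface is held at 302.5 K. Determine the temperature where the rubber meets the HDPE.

Resistance network (inner→outer):
  R'_nickel alloy = ln(0.0101/0.00888)/(2πk) = 0.1287/(2π·10.5) = 0.001951 m·K/W
  R'_rubber = ln(0.0117/0.0101)/(2πk) = 0.1471/(2π·0.159) = 0.1472 m·K/W
  R'_HDPE = ln(0.0134/0.0117)/(2πk) = 0.1357/(2π·0.559) = 0.03863 m·K/W
ΣR = 0.001951 + 0.1472 + 0.03863 = 0.1878 m·K/W
Q' = ΔT/ΣR = (362.5 K − 302.5 K)/0.1878 = 319.5 W/m
From the inner boundary to the rubber/HDPE interface, ΣR_partial = 0.1492 m·K/W.
T_interface = T_in − Q'·ΣR_partial = 362.5 K − (319.5)(0.1492) = 314.8 K

T = 314.8 K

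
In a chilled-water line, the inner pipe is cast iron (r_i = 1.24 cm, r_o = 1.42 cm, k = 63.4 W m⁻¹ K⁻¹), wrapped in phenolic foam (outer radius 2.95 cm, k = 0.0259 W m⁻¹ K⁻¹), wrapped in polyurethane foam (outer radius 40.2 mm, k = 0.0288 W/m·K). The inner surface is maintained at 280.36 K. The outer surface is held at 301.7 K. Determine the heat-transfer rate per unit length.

Q' = 3.44 W/m

Series thermal resistances, inner to outer:
  R'_cast iron = ln(0.0142/0.0124)/(2πk) = 0.1355/(2π·63.4) = 3.403×10^-4 m·K/W
  R'_phenolic foam = ln(0.0295/0.0142)/(2πk) = 0.7311/(2π·0.0259) = 4.493 m·K/W
  R'_polyurethane foam = ln(0.0402/0.0295)/(2πk) = 0.3095/(2π·0.0288) = 1.710 m·K/W
ΣR = 3.403×10^-4 + 4.493 + 1.710 = 6.203 m·K/W
Q' = ΔT/ΣR = (280.36 K − 301.7 K)/6.203 = -3.44 W/m
(Negative Q' ⇒ heat flows inward; heat gain = 3.44 W/m.)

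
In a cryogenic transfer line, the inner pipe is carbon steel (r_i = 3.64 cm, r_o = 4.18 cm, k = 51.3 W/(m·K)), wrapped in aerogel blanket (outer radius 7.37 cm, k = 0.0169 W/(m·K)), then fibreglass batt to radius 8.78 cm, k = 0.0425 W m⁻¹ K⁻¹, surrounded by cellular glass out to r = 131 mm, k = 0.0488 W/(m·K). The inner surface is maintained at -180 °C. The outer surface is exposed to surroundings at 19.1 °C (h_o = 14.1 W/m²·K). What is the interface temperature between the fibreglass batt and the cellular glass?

Treat each layer as a resistance in series:
  R'_carbon steel = ln(0.0418/0.0364)/(2πk) = 0.1383/(2π·51.3) = 4.292×10^-4 m·K/W
  R'_aerogel blanket = ln(0.0737/0.0418)/(2πk) = 0.5671/(2π·0.0169) = 5.341 m·K/W
  R'_fibreglass batt = ln(0.0878/0.0737)/(2πk) = 0.1751/(2π·0.0425) = 0.6556 m·K/W
  R'_cellular glass = ln(0.131/0.0878)/(2πk) = 0.4001/(2π·0.0488) = 1.305 m·K/W
  R'_conv,out = 1/(2πr h) = 1/(2π·0.131·14.1) = 0.08616 m·K/W
ΣR = 4.292×10^-4 + 5.341 + 0.6556 + 1.305 + 0.08616 = 7.388 m·K/W
Q' = ΔT/ΣR = (-180 °C − 19.1 °C)/7.388 = -26.95 W/m
From the inner boundary to the fibreglass batt/cellular glass interface, ΣR_partial = 5.997 m·K/W.
T_interface = T_in − Q'·ΣR_partial = -180 °C − (-26.95)(5.997) = -18.4 °C

T = -18.4 °C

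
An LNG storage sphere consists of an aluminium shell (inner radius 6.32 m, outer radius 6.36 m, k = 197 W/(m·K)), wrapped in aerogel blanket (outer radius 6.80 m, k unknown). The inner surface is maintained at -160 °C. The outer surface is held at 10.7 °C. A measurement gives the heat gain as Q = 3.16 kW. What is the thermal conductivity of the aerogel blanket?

k = 0.0150 W/m·K

ΣR = ΔT/Q = |-160 − 10.7|/3160 = 0.05402 K/W
Known resistances:
  R_aluminium = (1/6.32 − 1/6.36)/(4πk) = 9.951×10^-4/(4π·197) = 4.020×10^-7 K/W
R_aerogel blanket = ΣR − ΣR_known = 0.05402 − 4.020×10^-7 = 0.05402 K/W
(1/r₁−1/r₂)/(4πk) = 0.05402 ⇒ k = 0.01017/(4π·0.05402) = 0.0150 W/m·K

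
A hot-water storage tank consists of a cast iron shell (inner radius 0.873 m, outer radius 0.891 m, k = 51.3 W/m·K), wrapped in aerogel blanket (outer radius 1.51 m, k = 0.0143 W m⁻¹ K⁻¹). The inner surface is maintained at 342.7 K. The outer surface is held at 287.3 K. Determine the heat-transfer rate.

Series thermal resistances, inner to outer:
  R_cast iron = (1/0.873 − 1/0.891)/(4πk) = 0.02314/(4π·51.3) = 3.590×10^-5 K/W
  R_aerogel blanket = (1/0.891 − 1/1.51)/(4πk) = 0.4601/(4π·0.0143) = 2.560 K/W
ΣR = 3.590×10^-5 + 2.560 = 2.560 K/W
Q = ΔT/ΣR = (342.7 K − 287.3 K)/2.560 = 21.6 W

Q = 21.6 W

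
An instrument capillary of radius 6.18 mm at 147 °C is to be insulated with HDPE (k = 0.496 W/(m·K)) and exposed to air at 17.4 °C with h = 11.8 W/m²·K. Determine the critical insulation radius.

r_cr = 4.20 cm

For a cylinder, r_cr = k_ins/h = 0.496/11.8 = 0.0420 m = 4.20 cm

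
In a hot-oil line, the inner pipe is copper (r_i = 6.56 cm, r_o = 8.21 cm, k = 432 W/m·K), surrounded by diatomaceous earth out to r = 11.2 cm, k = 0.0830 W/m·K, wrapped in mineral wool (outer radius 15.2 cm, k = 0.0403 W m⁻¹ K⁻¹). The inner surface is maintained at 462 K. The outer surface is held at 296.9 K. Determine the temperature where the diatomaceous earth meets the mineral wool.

T = 407 K

Series thermal resistances, inner to outer:
  R'_copper = ln(0.0821/0.0656)/(2πk) = 0.2244/(2π·432) = 8.266×10^-5 m·K/W
  R'_diatomaceous earth = ln(0.112/0.0821)/(2πk) = 0.3106/(2π·0.0830) = 0.5955 m·K/W
  R'_mineral wool = ln(0.152/0.112)/(2πk) = 0.3054/(2π·0.0403) = 1.206 m·K/W
ΣR = 8.266×10^-5 + 0.5955 + 1.206 = 1.802 m·K/W
Q' = ΔT/ΣR = (462 K − 296.9 K)/1.802 = 91.62 W/m
From the inner boundary to the diatomaceous earth/mineral wool interface, ΣR_partial = 0.5956 m·K/W.
T_interface = T_in − Q'·ΣR_partial = 462 K − (91.62)(0.5956) = 407 K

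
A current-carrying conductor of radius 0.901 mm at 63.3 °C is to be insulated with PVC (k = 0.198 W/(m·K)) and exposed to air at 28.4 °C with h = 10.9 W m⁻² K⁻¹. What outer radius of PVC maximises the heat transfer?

r_cr = 1.82 cm

For a cylinder, r_cr = k_ins/h = 0.198/10.9 = 0.0182 m = 1.82 cm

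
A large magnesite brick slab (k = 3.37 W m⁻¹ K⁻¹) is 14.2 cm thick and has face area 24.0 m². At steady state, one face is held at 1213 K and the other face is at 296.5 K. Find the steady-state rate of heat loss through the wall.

Q = 5.22×10^5 W

Q = kA·ΔT/L = 3.37 × 24.0 × |1213 K − 296.5 K| / 0.142 = 5.22×10^5 W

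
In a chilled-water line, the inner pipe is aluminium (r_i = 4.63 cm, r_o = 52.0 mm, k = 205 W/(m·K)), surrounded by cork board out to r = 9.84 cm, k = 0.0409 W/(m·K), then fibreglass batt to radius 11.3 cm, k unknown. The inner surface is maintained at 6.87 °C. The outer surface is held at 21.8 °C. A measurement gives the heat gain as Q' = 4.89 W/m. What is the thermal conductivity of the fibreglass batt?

ΣR = ΔT/Q' = |6.87 − 21.8|/4.89 = 3.053 m·K/W
Known resistances:
  R'_aluminium = ln(0.0520/0.0463)/(2πk) = 0.1161/(2π·205) = 9.014×10^-5 m·K/W
  R'_cork board = ln(0.0984/0.0520)/(2πk) = 0.6378/(2π·0.0409) = 2.482 m·K/W
R_fibreglass batt = ΣR − ΣR_known = 3.053 − 2.482 = 0.5710 m·K/W
ln(r₂/r₁)/(2πk) = 0.5710 ⇒ k = 0.1383/(2π·0.5710) = 0.0385 W/m·K

k = 0.0385 W/m·K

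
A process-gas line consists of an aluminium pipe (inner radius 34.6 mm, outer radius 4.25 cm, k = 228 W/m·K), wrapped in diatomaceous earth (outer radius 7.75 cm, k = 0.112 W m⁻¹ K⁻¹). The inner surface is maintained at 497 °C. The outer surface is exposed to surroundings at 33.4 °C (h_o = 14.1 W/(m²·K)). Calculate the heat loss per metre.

Q' = 464 W/m

Treat each layer as a resistance in series:
  R'_aluminium = ln(0.0425/0.0346)/(2πk) = 0.2057/(2π·228) = 1.436×10^-4 m·K/W
  R'_diatomaceous earth = ln(0.0775/0.0425)/(2πk) = 0.6008/(2π·0.112) = 0.8537 m·K/W
  R'_conv,out = 1/(2πr h) = 1/(2π·0.0775·14.1) = 0.1456 m·K/W
ΣR = 1.436×10^-4 + 0.8537 + 0.1456 = 0.9994 m·K/W
Q' = ΔT/ΣR = (497 °C − 33.4 °C)/0.9994 = 464 W/m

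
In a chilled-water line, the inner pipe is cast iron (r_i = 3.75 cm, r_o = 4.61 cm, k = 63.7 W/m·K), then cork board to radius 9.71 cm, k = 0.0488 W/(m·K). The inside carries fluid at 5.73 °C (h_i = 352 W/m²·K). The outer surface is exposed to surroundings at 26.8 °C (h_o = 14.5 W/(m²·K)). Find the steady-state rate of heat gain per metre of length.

Treat each layer as a resistance in series:
  R'_conv,in = 1/(2πr h) = 1/(2π·0.0375·352) = 0.01206 m·K/W
  R'_cast iron = ln(0.0461/0.0375)/(2πk) = 0.2065/(2π·63.7) = 5.159×10^-4 m·K/W
  R'_cork board = ln(0.0971/0.0461)/(2πk) = 0.7449/(2π·0.0488) = 2.429 m·K/W
  R'_conv,out = 1/(2πr h) = 1/(2π·0.0971·14.5) = 0.1130 m·K/W
ΣR = 0.01206 + 5.159×10^-4 + 2.429 + 0.1130 = 2.555 m·K/W
Q' = ΔT/ΣR = (5.73 °C − 26.8 °C)/2.555 = -8.25 W/m
(Negative Q' ⇒ heat flows inward; heat gain = 8.25 W/m.)

Q' = 8.25 W/m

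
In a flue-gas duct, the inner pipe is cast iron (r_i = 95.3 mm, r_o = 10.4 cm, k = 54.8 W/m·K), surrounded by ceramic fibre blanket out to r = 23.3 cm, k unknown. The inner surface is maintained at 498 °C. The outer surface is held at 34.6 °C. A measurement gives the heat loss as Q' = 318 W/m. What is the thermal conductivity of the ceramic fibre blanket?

ΣR = ΔT/Q' = |498 − 34.6|/318 = 1.457 m·K/W
Known resistances:
  R'_cast iron = ln(0.104/0.0953)/(2πk) = 0.08736/(2π·54.8) = 2.537×10^-4 m·K/W
R_ceramic fibre blanket = ΣR − ΣR_known = 1.457 − 2.537×10^-4 = 1.457 m·K/W
ln(r₂/r₁)/(2πk) = 1.457 ⇒ k = 0.8066/(2π·1.457) = 0.0881 W/m·K

k = 0.0881 W/m·K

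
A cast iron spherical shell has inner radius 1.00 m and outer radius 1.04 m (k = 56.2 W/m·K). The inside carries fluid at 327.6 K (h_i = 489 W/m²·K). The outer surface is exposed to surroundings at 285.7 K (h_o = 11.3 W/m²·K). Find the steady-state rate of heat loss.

Q = 6230 W

Resistance network (inner→outer):
  R_conv,in = 1/(4πr²h) = 1/(4π·1.00²·489) = 1.627×10^-4 K/W
  R_cast iron = (1/1.00 − 1/1.04)/(4πk) = 0.03846/(4π·56.2) = 5.446×10^-5 K/W
  R_conv,out = 1/(4πr²h) = 1/(4π·1.04²·11.3) = 0.006511 K/W
ΣR = 1.627×10^-4 + 5.446×10^-5 + 0.006511 = 0.006728 K/W
Q = ΔT/ΣR = (327.6 K − 285.7 K)/0.006728 = 6230 W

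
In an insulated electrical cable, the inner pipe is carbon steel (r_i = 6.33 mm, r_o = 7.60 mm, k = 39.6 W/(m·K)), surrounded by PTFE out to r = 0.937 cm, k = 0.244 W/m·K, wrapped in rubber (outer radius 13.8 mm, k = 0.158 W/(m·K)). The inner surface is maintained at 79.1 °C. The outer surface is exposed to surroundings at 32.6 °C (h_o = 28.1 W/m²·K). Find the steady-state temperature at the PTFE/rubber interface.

T = 72.3 °C

Resistance network (inner→outer):
  R'_carbon steel = ln(0.00760/0.00633)/(2πk) = 0.1828/(2π·39.6) = 7.349×10^-4 m·K/W
  R'_PTFE = ln(0.00937/0.00760)/(2πk) = 0.2094/(2π·0.244) = 0.1366 m·K/W
  R'_rubber = ln(0.0138/0.00937)/(2πk) = 0.3872/(2π·0.158) = 0.3900 m·K/W
  R'_conv,out = 1/(2πr h) = 1/(2π·0.0138·28.1) = 0.4104 m·K/W
ΣR = 7.349×10^-4 + 0.1366 + 0.3900 + 0.4104 = 0.9377 m·K/W
Q' = ΔT/ΣR = (79.1 °C − 32.6 °C)/0.9377 = 49.59 W/m
From the inner boundary to the PTFE/rubber interface, ΣR_partial = 0.1373 m·K/W.
T_interface = T_in − Q'·ΣR_partial = 79.1 °C − (49.59)(0.1373) = 72.3 °C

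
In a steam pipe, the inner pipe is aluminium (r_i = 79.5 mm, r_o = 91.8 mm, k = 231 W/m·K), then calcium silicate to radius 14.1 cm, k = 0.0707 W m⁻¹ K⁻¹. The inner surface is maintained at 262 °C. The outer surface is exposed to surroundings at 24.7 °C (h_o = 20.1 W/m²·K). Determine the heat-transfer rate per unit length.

Q' = 232 W/m

Resistance network (inner→outer):
  R'_aluminium = ln(0.0918/0.0795)/(2πk) = 0.1439/(2π·231) = 9.911×10^-5 m·K/W
  R'_calcium silicate = ln(0.141/0.0918)/(2πk) = 0.4291/(2π·0.0707) = 0.9661 m·K/W
  R'_conv,out = 1/(2πr h) = 1/(2π·0.141·20.1) = 0.05616 m·K/W
ΣR = 9.911×10^-5 + 0.9661 + 0.05616 = 1.022 m·K/W
Q' = ΔT/ΣR = (262 °C − 24.7 °C)/1.022 = 232 W/m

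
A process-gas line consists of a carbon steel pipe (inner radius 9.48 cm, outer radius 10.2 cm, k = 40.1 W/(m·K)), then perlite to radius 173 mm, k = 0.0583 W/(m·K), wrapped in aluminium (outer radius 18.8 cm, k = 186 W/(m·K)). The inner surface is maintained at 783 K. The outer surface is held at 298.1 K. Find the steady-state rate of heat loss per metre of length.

Q' = 336 W/m

Series thermal resistances, inner to outer:
  R'_carbon steel = ln(0.102/0.0948)/(2πk) = 0.07320/(2π·40.1) = 2.905×10^-4 m·K/W
  R'_perlite = ln(0.173/0.102)/(2πk) = 0.5283/(2π·0.0583) = 1.442 m·K/W
  R'_aluminium = ln(0.188/0.173)/(2πk) = 0.08315/(2π·186) = 7.115×10^-5 m·K/W
ΣR = 2.905×10^-4 + 1.442 + 7.115×10^-5 = 1.442 m·K/W
Q' = ΔT/ΣR = (783 K − 298.1 K)/1.442 = 336 W/m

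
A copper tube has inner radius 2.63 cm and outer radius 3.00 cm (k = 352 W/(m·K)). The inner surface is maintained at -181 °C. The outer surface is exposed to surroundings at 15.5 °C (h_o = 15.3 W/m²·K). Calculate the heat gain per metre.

Q' = 567 W/m

Treat each layer as a resistance in series:
  R'_copper = ln(0.0300/0.0263)/(2πk) = 0.1316/(2π·352) = 5.952×10^-5 m·K/W
  R'_conv,out = 1/(2πr h) = 1/(2π·0.0300·15.3) = 0.3467 m·K/W
ΣR = 5.952×10^-5 + 0.3467 = 0.3468 m·K/W
Q' = ΔT/ΣR = (-181 °C − 15.5 °C)/0.3468 = -567 W/m
(Negative Q' ⇒ heat flows inward; heat gain = 567 W/m.)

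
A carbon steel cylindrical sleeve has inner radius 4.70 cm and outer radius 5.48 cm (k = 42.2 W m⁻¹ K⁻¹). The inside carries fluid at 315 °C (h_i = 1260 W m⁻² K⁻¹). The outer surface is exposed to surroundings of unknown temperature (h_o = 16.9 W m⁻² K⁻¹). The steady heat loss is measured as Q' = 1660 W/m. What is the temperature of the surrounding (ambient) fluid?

Series resistances:
  R'_conv,in = 1/(2πr h) = 1/(2π·0.0470·1260) = 0.002688 m·K/W
  R'_carbon steel = ln(0.0548/0.0470)/(2πk) = 0.1535/(2π·42.2) = 5.791×10^-4 m·K/W
  R'_conv,out = 1/(2πr h) = 1/(2π·0.0548·16.9) = 0.1719 m·K/W
ΣR = 0.1751 m·K/W
ΔT = Q'·ΣR = 1660 × 0.1751 = 290.7 K
Heat flows outward, so T_out = T_in − ΔT = 315 − 290.7 = 24.3 °C

T_out = 24.3 °C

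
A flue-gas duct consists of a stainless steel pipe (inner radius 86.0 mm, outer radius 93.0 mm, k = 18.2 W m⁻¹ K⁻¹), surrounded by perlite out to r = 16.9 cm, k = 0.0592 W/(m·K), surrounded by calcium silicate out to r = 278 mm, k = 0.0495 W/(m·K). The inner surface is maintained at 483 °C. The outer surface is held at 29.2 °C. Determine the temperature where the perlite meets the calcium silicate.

T = 256 °C

Series thermal resistances, inner to outer:
  R'_stainless steel = ln(0.0930/0.0860)/(2πk) = 0.07825/(2π·18.2) = 6.843×10^-4 m·K/W
  R'_perlite = ln(0.169/0.0930)/(2πk) = 0.5973/(2π·0.0592) = 1.606 m·K/W
  R'_calcium silicate = ln(0.278/0.169)/(2πk) = 0.4977/(2π·0.0495) = 1.600 m·K/W
ΣR = 6.843×10^-4 + 1.606 + 1.600 = 3.207 m·K/W
Q' = ΔT/ΣR = (483 °C − 29.2 °C)/3.207 = 141.5 W/m
From the inner boundary to the perlite/calcium silicate interface, ΣR_partial = 1.607 m·K/W.
T_interface = T_in − Q'·ΣR_partial = 483 °C − (141.5)(1.607) = 256 °C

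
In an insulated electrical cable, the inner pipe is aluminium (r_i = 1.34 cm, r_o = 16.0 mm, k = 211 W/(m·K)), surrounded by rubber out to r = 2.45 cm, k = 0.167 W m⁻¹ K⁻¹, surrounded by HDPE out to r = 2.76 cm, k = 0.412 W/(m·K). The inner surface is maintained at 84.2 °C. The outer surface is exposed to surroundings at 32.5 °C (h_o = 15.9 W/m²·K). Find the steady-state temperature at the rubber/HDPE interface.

T = 58.4 °C

Resistance network (inner→outer):
  R'_aluminium = ln(0.0160/0.0134)/(2πk) = 0.1773/(2π·211) = 1.338×10^-4 m·K/W
  R'_rubber = ln(0.0245/0.0160)/(2πk) = 0.4261/(2π·0.167) = 0.4061 m·K/W
  R'_HDPE = ln(0.0276/0.0245)/(2πk) = 0.1191/(2π·0.412) = 0.04602 m·K/W
  R'_conv,out = 1/(2πr h) = 1/(2π·0.0276·15.9) = 0.3627 m·K/W
ΣR = 1.338×10^-4 + 0.4061 + 0.04602 + 0.3627 = 0.8150 m·K/W
Q' = ΔT/ΣR = (84.2 °C − 32.5 °C)/0.8150 = 63.44 W/m
From the inner boundary to the rubber/HDPE interface, ΣR_partial = 0.4062 m·K/W.
T_interface = T_in − Q'·ΣR_partial = 84.2 °C − (63.44)(0.4062) = 58.4 °C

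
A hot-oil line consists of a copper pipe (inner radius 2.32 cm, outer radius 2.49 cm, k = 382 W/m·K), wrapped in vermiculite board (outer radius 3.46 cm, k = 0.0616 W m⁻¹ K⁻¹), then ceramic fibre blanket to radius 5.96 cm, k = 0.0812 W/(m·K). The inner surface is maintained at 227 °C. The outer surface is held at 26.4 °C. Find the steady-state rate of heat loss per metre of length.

Q' = 105 W/m

Treat each layer as a resistance in series:
  R'_copper = ln(0.0249/0.0232)/(2πk) = 0.07072/(2π·382) = 2.946×10^-5 m·K/W
  R'_vermiculite board = ln(0.0346/0.0249)/(2πk) = 0.3290/(2π·0.0616) = 0.8500 m·K/W
  R'_ceramic fibre blanket = ln(0.0596/0.0346)/(2πk) = 0.5438/(2π·0.0812) = 1.066 m·K/W
ΣR = 2.946×10^-5 + 0.8500 + 1.066 = 1.916 m·K/W
Q' = ΔT/ΣR = (227 °C − 26.4 °C)/1.916 = 105 W/m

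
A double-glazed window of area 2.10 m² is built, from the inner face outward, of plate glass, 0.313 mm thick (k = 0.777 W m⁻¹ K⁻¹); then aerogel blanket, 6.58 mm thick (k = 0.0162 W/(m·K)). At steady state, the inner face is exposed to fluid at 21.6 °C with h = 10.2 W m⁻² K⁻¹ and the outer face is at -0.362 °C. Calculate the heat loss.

Q = 91.4 W

Series thermal resistances, inner to outer:
  R_conv,in = 1/(hA) = 1/(10.2·2.10) = 0.04669 K/W
  R_plate glass = L/(kA) = 3.13×10^-4/(0.777·2.10) = 1.918×10^-4 K/W
  R_aerogel blanket = L/(kA) = 0.00658/(0.0162·2.10) = 0.1934 K/W
ΣR = 0.04669 + 1.918×10^-4 + 0.1934 = 0.2403 K/W
Q = ΔT/ΣR = (21.6 °C − -0.362 °C)/0.2403 = 91.4 W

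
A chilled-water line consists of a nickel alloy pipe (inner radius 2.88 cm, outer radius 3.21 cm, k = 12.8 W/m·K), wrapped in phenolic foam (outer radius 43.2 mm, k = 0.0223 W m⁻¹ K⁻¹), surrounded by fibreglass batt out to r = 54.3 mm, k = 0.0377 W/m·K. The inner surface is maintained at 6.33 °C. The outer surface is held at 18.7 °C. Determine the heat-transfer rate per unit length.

Q' = 4.01 W/m

Treat each layer as a resistance in series:
  R'_nickel alloy = ln(0.0321/0.0288)/(2πk) = 0.1085/(2π·12.8) = 0.001349 m·K/W
  R'_phenolic foam = ln(0.0432/0.0321)/(2πk) = 0.2970/(2π·0.0223) = 2.120 m·K/W
  R'_fibreglass batt = ln(0.0543/0.0432)/(2πk) = 0.2287/(2π·0.0377) = 0.9654 m·K/W
ΣR = 0.001349 + 2.120 + 0.9654 = 3.087 m·K/W
Q' = ΔT/ΣR = (6.33 °C − 18.7 °C)/3.087 = -4.01 W/m
(Negative Q' ⇒ heat flows inward; heat gain = 4.01 W/m.)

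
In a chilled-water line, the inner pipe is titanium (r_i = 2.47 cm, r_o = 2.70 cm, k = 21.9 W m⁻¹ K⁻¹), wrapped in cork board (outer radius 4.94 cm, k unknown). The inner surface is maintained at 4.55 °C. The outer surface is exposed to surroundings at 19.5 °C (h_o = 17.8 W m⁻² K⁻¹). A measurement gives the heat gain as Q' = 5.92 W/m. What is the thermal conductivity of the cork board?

k = 0.0410 W/m·K

ΣR = ΔT/Q' = |4.55 − 19.5|/5.92 = 2.525 m·K/W
Known resistances:
  R'_titanium = ln(0.0270/0.0247)/(2πk) = 0.08903/(2π·21.9) = 6.470×10^-4 m·K/W
  R'_conv,out = 1/(2πr h) = 1/(2π·0.0494·17.8) = 0.1810 m·K/W
R_cork board = ΣR − ΣR_known = 2.525 − 0.1816 = 2.343 m·K/W
ln(r₂/r₁)/(2πk) = 2.343 ⇒ k = 0.6041/(2π·2.343) = 0.0410 W/m·K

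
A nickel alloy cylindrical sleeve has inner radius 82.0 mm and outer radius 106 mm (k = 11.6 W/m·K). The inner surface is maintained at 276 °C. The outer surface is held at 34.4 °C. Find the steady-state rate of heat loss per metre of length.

Q' = 2πk·ΔT/ln(r₂/r₁) = 2π × 11.6 × 241.6 / ln(0.106/0.0820) = 68600 W/m

Q' = 68.6 kW/m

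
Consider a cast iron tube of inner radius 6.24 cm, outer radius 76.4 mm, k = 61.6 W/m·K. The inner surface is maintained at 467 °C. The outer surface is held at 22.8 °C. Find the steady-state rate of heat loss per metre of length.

Q' = 2πk·ΔT/ln(r₂/r₁) = 2π × 61.6 × 444.2 / ln(0.0764/0.0624) = 8.49×10^5 W/m

Q' = 8.49×10^5 W/m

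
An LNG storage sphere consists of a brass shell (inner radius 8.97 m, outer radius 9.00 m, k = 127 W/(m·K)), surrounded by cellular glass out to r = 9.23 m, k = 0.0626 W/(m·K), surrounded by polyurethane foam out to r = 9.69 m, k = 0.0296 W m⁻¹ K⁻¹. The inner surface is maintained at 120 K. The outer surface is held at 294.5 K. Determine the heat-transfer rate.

Q = 10100 W

Series thermal resistances, inner to outer:
  R_brass = (1/8.97 − 1/9.00)/(4πk) = 3.716×10^-4/(4π·127) = 2.328×10^-7 K/W
  R_cellular glass = (1/9.00 − 1/9.23)/(4πk) = 0.002769/(4π·0.0626) = 0.003520 K/W
  R_polyurethane foam = (1/9.23 − 1/9.69)/(4πk) = 0.005143/(4π·0.0296) = 0.01383 K/W
ΣR = 2.328×10^-7 + 0.003520 + 0.01383 = 0.01735 K/W
Q = ΔT/ΣR = (120 K − 294.5 K)/0.01735 = -10100 W
(Negative Q ⇒ heat flows inward; heat gain = 10100 W.)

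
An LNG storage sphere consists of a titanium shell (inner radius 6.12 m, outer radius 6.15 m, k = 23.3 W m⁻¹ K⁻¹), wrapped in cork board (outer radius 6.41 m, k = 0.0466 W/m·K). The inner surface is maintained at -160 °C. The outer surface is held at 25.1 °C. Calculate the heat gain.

Resistance network (inner→outer):
  R_titanium = (1/6.12 − 1/6.15)/(4πk) = 7.971×10^-4/(4π·23.3) = 2.722×10^-6 K/W
  R_cork board = (1/6.15 − 1/6.41)/(4πk) = 0.006595/(4π·0.0466) = 0.01126 K/W
ΣR = 2.722×10^-6 + 0.01126 = 0.01126 K/W
Q = ΔT/ΣR = (-160 °C − 25.1 °C)/0.01126 = -16400 W
(Negative Q ⇒ heat flows inward; heat gain = 16400 W.)

Q = 16.4 kW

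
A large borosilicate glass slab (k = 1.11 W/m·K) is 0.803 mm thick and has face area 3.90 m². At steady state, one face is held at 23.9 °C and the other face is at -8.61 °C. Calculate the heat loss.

Q = 1.75×10^5 W

Q = kA·ΔT/L = 1.11 × 3.90 × |23.9 °C − -8.61 °C| / 8.03×10^-4 = 1.75×10^5 W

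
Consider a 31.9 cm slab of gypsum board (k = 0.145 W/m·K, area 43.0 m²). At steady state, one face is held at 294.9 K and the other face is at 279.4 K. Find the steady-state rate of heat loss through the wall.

Q = kA·ΔT/L = 0.145 × 43.0 × |294.9 K − 279.4 K| / 0.319 = 303 W

Q = 303 W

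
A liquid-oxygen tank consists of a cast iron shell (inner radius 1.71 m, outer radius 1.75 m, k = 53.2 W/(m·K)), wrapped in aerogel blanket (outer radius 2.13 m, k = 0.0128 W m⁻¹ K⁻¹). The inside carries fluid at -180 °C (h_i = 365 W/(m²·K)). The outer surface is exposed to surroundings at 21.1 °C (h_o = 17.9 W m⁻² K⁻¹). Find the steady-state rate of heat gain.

Treat each layer as a resistance in series:
  R_conv,in = 1/(4πr²h) = 1/(4π·1.71²·365) = 7.456×10^-5 K/W
  R_cast iron = (1/1.71 − 1/1.75)/(4πk) = 0.01337/(4π·53.2) = 1.999×10^-5 K/W
  R_aerogel blanket = (1/1.75 − 1/2.13)/(4πk) = 0.1019/(4π·0.0128) = 0.6338 K/W
  R_conv,out = 1/(4πr²h) = 1/(4π·2.13²·17.9) = 9.799×10^-4 K/W
ΣR = 7.456×10^-5 + 1.999×10^-5 + 0.6338 + 9.799×10^-4 = 0.6349 K/W
Q = ΔT/ΣR = (-180 °C − 21.1 °C)/0.6349 = -317 W
(Negative Q ⇒ heat flows inward; heat gain = 317 W.)

Q = 317 W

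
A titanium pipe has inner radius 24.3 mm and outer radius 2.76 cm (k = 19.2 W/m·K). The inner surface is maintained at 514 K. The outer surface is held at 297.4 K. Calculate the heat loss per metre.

Q' = 2πk·ΔT/ln(r₂/r₁) = 2π × 19.2 × 216.6 / ln(0.0276/0.0243) = 2.05×10^5 W/m

Q' = 205 kW/m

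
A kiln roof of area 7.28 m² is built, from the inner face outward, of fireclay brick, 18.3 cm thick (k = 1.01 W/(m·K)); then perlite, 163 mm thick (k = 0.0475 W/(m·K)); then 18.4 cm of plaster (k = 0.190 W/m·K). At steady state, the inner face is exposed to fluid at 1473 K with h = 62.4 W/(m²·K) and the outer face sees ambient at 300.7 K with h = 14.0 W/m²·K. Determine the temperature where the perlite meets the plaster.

Resistance network (inner→outer):
  R_conv,in = 1/(hA) = 1/(62.4·7.28) = 0.002201 K/W
  R_fireclay brick = L/(kA) = 0.183/(1.01·7.28) = 0.02489 K/W
  R_perlite = L/(kA) = 0.163/(0.0475·7.28) = 0.4714 K/W
  R_plaster = L/(kA) = 0.184/(0.190·7.28) = 0.1330 K/W
  R_conv,out = 1/(hA) = 1/(14.0·7.28) = 0.009812 K/W
ΣR = 0.002201 + 0.02489 + 0.4714 + 0.1330 + 0.009812 = 0.6413 K/W
Q = ΔT/ΣR = (1473 K − 300.7 K)/0.6413 = 1828 W
From the inner boundary to the perlite/plaster interface, ΣR_partial = 0.4985 K/W.
T_interface = T_in − Q·ΣR_partial = 1473 K − (1828)(0.4985) = 562 K

T = 562 K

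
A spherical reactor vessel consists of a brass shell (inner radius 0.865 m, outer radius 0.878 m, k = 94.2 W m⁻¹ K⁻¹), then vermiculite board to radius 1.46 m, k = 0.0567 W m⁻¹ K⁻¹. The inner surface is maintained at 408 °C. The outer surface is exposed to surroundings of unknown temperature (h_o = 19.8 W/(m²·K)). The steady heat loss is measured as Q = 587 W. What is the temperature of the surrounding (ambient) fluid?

Series resistances:
  R_brass = (1/0.865 − 1/0.878)/(4πk) = 0.01712/(4π·94.2) = 1.446×10^-5 K/W
  R_vermiculite board = (1/0.878 − 1/1.46)/(4πk) = 0.4540/(4π·0.0567) = 0.6372 K/W
  R_conv,out = 1/(4πr²h) = 1/(4π·1.46²·19.8) = 0.001885 K/W
ΣR = 0.6391 K/W
ΔT = Q·ΣR = 587 × 0.6391 = 375.2 K
Heat flows outward, so T_out = T_in − ΔT = 408 − 375.2 = 32.8 °C

T_out = 32.8 °C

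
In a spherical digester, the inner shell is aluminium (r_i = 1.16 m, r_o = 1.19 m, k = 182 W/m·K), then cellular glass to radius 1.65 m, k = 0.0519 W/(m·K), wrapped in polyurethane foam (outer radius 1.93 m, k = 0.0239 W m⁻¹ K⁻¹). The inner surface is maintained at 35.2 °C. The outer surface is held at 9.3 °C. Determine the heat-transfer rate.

Q = 39.7 W

Resistance network (inner→outer):
  R_aluminium = (1/1.16 − 1/1.19)/(4πk) = 0.02173/(4π·182) = 9.502×10^-6 K/W
  R_cellular glass = (1/1.19 − 1/1.65)/(4πk) = 0.2343/(4π·0.0519) = 0.3592 K/W
  R_polyurethane foam = (1/1.65 − 1/1.93)/(4πk) = 0.08793/(4π·0.0239) = 0.2928 K/W
ΣR = 9.502×10^-6 + 0.3592 + 0.2928 = 0.6520 K/W
Q = ΔT/ΣR = (35.2 °C − 9.3 °C)/0.6520 = 39.7 W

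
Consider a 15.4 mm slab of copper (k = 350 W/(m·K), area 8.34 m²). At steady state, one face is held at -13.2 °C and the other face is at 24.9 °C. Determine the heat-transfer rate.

Q = 7220 kW

Q = kA·ΔT/L = 350 × 8.34 × |-13.2 °C − 24.9 °C| / 0.0154 = 7.22×10^6 W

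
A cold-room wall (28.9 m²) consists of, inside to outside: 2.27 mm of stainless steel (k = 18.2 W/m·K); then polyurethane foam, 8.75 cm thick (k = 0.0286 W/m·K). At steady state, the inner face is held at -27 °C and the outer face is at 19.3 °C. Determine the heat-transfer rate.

Q = 437 W

Series thermal resistances, inner to outer:
  R_stainless steel = L/(kA) = 0.00227/(18.2·28.9) = 4.316×10^-6 K/W
  R_polyurethane foam = L/(kA) = 0.0875/(0.0286·28.9) = 0.1059 K/W
ΣR = 4.316×10^-6 + 0.1059 = 0.1059 K/W
Q = ΔT/ΣR = (-27 °C − 19.3 °C)/0.1059 = -437 W
(Negative Q ⇒ heat flows inward; heat gain = 437 W.)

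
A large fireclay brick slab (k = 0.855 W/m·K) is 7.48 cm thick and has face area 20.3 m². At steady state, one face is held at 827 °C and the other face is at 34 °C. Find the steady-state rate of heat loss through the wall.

Q = kA·ΔT/L = 0.855 × 20.3 × |827 °C − 34 °C| / 0.0748 = 1.84×10^5 W

Q = 1.84×10^5 W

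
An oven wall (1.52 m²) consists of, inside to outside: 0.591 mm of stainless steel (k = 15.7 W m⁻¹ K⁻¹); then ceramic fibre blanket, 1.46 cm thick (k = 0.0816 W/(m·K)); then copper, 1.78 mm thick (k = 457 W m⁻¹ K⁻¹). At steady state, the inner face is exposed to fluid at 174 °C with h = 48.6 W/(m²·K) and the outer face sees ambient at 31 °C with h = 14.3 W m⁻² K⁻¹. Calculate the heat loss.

Q = 807 W

Series thermal resistances, inner to outer:
  R_conv,in = 1/(hA) = 1/(48.6·1.52) = 0.01354 K/W
  R_stainless steel = L/(kA) = 5.91×10^-4/(15.7·1.52) = 2.477×10^-5 K/W
  R_ceramic fibre blanket = L/(kA) = 0.0146/(0.0816·1.52) = 0.1177 K/W
  R_copper = L/(kA) = 0.00178/(457·1.52) = 2.562×10^-6 K/W
  R_conv,out = 1/(hA) = 1/(14.3·1.52) = 0.04601 K/W
ΣR = 0.01354 + 2.477×10^-5 + 0.1177 + 2.562×10^-6 + 0.04601 = 0.1773 K/W
Q = ΔT/ΣR = (174 °C − 31 °C)/0.1773 = 807 W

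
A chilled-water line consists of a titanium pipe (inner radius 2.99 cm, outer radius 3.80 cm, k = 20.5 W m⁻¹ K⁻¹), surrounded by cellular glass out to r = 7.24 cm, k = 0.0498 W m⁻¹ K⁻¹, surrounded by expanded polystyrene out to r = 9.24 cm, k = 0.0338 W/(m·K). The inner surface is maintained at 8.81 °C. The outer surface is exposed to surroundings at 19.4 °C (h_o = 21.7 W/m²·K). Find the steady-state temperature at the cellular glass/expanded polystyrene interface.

Treat each layer as a resistance in series:
  R'_titanium = ln(0.0380/0.0299)/(2πk) = 0.2397/(2π·20.5) = 0.001861 m·K/W
  R'_cellular glass = ln(0.0724/0.0380)/(2πk) = 0.6446/(2π·0.0498) = 2.060 m·K/W
  R'_expanded polystyrene = ln(0.0924/0.0724)/(2πk) = 0.2439/(2π·0.0338) = 1.149 m·K/W
  R'_conv,out = 1/(2πr h) = 1/(2π·0.0924·21.7) = 0.07938 m·K/W
ΣR = 0.001861 + 2.060 + 1.149 + 0.07938 = 3.290 m·K/W
Q' = ΔT/ΣR = (8.81 °C − 19.4 °C)/3.290 = -3.219 W/m
From the inner boundary to the cellular glass/expanded polystyrene interface, ΣR_partial = 2.062 m·K/W.
T_interface = T_in − Q'·ΣR_partial = 8.81 °C − (-3.219)(2.062) = 15.4 °C

T = 15.4 °C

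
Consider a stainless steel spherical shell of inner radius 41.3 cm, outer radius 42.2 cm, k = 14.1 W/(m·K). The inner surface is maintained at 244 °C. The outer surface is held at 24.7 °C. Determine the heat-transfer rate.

Q = 4πk·ΔT/(1/r₁ − 1/r₂) = 4π × 14.1 × 219.3 / (1/0.413 − 1/0.422) = 7.52×10^5 W

Q = 752 kW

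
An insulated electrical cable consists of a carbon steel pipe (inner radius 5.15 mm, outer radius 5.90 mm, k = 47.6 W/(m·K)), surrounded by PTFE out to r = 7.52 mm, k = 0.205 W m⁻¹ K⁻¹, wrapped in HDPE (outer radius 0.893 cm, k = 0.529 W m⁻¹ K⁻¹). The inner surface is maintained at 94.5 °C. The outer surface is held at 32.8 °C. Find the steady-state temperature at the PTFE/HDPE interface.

Treat each layer as a resistance in series:
  R'_carbon steel = ln(0.00590/0.00515)/(2πk) = 0.1360/(2π·47.6) = 4.546×10^-4 m·K/W
  R'_PTFE = ln(0.00752/0.00590)/(2πk) = 0.2426/(2π·0.205) = 0.1884 m·K/W
  R'_HDPE = ln(0.00893/0.00752)/(2πk) = 0.1719/(2π·0.529) = 0.05170 m·K/W
ΣR = 4.546×10^-4 + 0.1884 + 0.05170 = 0.2406 m·K/W
Q' = ΔT/ΣR = (94.5 °C − 32.8 °C)/0.2406 = 256.4 W/m
From the inner boundary to the PTFE/HDPE interface, ΣR_partial = 0.1889 m·K/W.
T_interface = T_in − Q'·ΣR_partial = 94.5 °C − (256.4)(0.1889) = 46.1 °C

T = 46.1 °C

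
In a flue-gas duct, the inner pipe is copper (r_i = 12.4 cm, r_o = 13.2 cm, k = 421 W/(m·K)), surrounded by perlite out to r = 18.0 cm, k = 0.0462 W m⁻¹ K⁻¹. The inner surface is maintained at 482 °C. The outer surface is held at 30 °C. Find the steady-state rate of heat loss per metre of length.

Q' = 423 W/m

Treat each layer as a resistance in series:
  R'_copper = ln(0.132/0.124)/(2πk) = 0.06252/(2π·421) = 2.364×10^-5 m·K/W
  R'_perlite = ln(0.180/0.132)/(2πk) = 0.3102/(2π·0.0462) = 1.068 m·K/W
ΣR = 2.364×10^-5 + 1.068 = 1.068 m·K/W
Q' = ΔT/ΣR = (482 °C − 30 °C)/1.068 = 423 W/m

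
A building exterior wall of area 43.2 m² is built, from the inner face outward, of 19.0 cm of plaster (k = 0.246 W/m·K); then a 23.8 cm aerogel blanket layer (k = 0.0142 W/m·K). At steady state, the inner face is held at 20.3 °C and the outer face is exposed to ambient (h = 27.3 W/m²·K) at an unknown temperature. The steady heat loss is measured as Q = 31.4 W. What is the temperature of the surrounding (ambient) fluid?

Sum the resistances:
  R_plaster = L/(kA) = 0.190/(0.246·43.2) = 0.01788 K/W
  R_aerogel blanket = L/(kA) = 0.238/(0.0142·43.2) = 0.3880 K/W
  R_conv,out = 1/(hA) = 1/(27.3·43.2) = 8.479×10^-4 K/W
ΣR = 0.4067 K/W
ΔT = Q·ΣR = 31.4 × 0.4067 = 12.77 K
Heat flows outward, so T_out = T_in − ΔT = 20.3 − 12.77 = 7.53 °C

T_out = 7.53 °C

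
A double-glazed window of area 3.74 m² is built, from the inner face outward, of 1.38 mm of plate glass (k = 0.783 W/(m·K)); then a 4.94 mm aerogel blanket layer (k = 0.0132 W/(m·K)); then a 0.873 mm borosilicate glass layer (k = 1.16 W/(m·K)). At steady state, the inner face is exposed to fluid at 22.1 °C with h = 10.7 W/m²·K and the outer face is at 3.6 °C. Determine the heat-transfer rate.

Resistance network (inner→outer):
  R_conv,in = 1/(hA) = 1/(10.7·3.74) = 0.02499 K/W
  R_plate glass = L/(kA) = 0.00138/(0.783·3.74) = 4.712×10^-4 K/W
  R_aerogel blanket = L/(kA) = 0.00494/(0.0132·3.74) = 0.1001 K/W
  R_borosilicate glass = L/(kA) = 8.73×10^-4/(1.16·3.74) = 2.012×10^-4 K/W
ΣR = 0.02499 + 4.712×10^-4 + 0.1001 + 2.012×10^-4 = 0.1258 K/W
Q = ΔT/ΣR = (22.1 °C − 3.6 °C)/0.1258 = 147 W

Q = 147 W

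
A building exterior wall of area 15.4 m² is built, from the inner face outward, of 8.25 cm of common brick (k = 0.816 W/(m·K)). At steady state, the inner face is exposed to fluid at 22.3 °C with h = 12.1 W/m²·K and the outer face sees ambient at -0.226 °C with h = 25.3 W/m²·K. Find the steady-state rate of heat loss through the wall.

Resistance network (inner→outer):
  R_conv,in = 1/(hA) = 1/(12.1·15.4) = 0.005367 K/W
  R_common brick = L/(kA) = 0.0825/(0.816·15.4) = 0.006565 K/W
  R_conv,out = 1/(hA) = 1/(25.3·15.4) = 0.002567 K/W
ΣR = 0.005367 + 0.006565 + 0.002567 = 0.01450 K/W
Q = ΔT/ΣR = (22.3 °C − -0.226 °C)/0.01450 = 1550 W

Q = 1550 W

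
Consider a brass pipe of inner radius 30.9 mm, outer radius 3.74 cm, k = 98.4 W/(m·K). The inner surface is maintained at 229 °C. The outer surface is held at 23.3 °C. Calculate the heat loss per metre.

Q' = 2πk·ΔT/ln(r₂/r₁) = 2π × 98.4 × 205.7 / ln(0.0374/0.0309) = 6.66×10^5 W/m

Q' = 666 kW/m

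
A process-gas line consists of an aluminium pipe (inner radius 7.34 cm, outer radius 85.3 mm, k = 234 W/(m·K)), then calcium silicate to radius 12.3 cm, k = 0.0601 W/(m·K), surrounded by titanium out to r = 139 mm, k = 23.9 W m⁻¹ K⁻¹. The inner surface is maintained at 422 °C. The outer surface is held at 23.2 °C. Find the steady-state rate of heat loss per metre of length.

Treat each layer as a resistance in series:
  R'_aluminium = ln(0.0853/0.0734)/(2πk) = 0.1503/(2π·234) = 1.022×10^-4 m·K/W
  R'_calcium silicate = ln(0.123/0.0853)/(2πk) = 0.3660/(2π·0.0601) = 0.9693 m·K/W
  R'_titanium = ln(0.139/0.123)/(2πk) = 0.1223/(2π·23.9) = 8.144×10^-4 m·K/W
ΣR = 1.022×10^-4 + 0.9693 + 8.144×10^-4 = 0.9702 m·K/W
Q' = ΔT/ΣR = (422 °C − 23.2 °C)/0.9702 = 411 W/m

Q' = 411 W/m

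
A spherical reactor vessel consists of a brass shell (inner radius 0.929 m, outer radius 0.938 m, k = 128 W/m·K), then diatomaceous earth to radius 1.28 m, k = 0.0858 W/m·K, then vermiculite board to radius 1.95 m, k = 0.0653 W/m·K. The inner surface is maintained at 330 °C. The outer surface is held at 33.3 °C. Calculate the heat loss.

Q = 502 W

Resistance network (inner→outer):
  R_brass = (1/0.929 − 1/0.938)/(4πk) = 0.01033/(4π·128) = 6.421×10^-6 K/W
  R_diatomaceous earth = (1/0.938 − 1/1.28)/(4πk) = 0.2848/(4π·0.0858) = 0.2642 K/W
  R_vermiculite board = (1/1.28 − 1/1.95)/(4πk) = 0.2684/(4π·0.0653) = 0.3271 K/W
ΣR = 6.421×10^-6 + 0.2642 + 0.3271 = 0.5913 K/W
Q = ΔT/ΣR = (330 °C − 33.3 °C)/0.5913 = 502 W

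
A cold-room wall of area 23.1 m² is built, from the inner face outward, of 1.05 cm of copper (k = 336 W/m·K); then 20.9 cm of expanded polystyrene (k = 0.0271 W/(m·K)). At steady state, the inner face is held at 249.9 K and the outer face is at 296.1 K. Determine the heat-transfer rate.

Q = 138 W

Series thermal resistances, inner to outer:
  R_copper = L/(kA) = 0.0105/(336·23.1) = 1.353×10^-6 K/W
  R_expanded polystyrene = L/(kA) = 0.209/(0.0271·23.1) = 0.3339 K/W
ΣR = 1.353×10^-6 + 0.3339 = 0.3339 K/W
Q = ΔT/ΣR = (249.9 K − 296.1 K)/0.3339 = -138 W
(Negative Q ⇒ heat flows inward; heat gain = 138 W.)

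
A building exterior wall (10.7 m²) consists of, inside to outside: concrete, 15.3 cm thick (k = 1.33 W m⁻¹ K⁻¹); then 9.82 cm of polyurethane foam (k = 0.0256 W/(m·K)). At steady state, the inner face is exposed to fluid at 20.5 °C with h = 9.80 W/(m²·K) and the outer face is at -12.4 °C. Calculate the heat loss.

Q = 86.9 W

Treat each layer as a resistance in series:
  R_conv,in = 1/(hA) = 1/(9.80·10.7) = 0.009537 K/W
  R_concrete = L/(kA) = 0.153/(1.33·10.7) = 0.01075 K/W
  R_polyurethane foam = L/(kA) = 0.0982/(0.0256·10.7) = 0.3585 K/W
ΣR = 0.009537 + 0.01075 + 0.3585 = 0.3788 K/W
Q = ΔT/ΣR = (20.5 °C − -12.4 °C)/0.3788 = 86.9 W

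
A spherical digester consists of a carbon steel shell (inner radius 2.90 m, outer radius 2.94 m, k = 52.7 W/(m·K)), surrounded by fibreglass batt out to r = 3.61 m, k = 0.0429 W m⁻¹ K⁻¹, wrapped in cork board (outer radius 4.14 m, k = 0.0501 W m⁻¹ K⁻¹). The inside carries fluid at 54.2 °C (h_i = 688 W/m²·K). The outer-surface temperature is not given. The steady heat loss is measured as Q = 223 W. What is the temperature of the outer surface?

Sum the resistances:
  R_conv,in = 1/(4πr²h) = 1/(4π·2.90²·688) = 1.375×10^-5 K/W
  R_carbon steel = (1/2.90 − 1/2.94)/(4πk) = 0.004692/(4π·52.7) = 7.084×10^-6 K/W
  R_fibreglass batt = (1/2.94 − 1/3.61)/(4πk) = 0.06313/(4π·0.0429) = 0.1171 K/W
  R_cork board = (1/3.61 − 1/4.14)/(4πk) = 0.03546/(4π·0.0501) = 0.05633 K/W
ΣR = 0.1734 K/W
ΔT = Q·ΣR = 223 × 0.1734 = 38.67 K
Heat flows outward, so T_out = T_in − ΔT = 54.2 − 38.67 = 15.5 °C

T_out = 15.5 °C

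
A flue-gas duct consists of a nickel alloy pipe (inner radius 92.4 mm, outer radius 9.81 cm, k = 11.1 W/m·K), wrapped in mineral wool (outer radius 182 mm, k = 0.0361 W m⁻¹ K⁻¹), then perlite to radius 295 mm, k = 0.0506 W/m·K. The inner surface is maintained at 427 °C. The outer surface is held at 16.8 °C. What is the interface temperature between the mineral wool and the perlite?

T = 164 °C

Resistance network (inner→outer):
  R'_nickel alloy = ln(0.0981/0.0924)/(2πk) = 0.05986/(2π·11.1) = 8.583×10^-4 m·K/W
  R'_mineral wool = ln(0.182/0.0981)/(2πk) = 0.6180/(2π·0.0361) = 2.725 m·K/W
  R'_perlite = ln(0.295/0.182)/(2πk) = 0.4830/(2π·0.0506) = 1.519 m·K/W
ΣR = 8.583×10^-4 + 2.725 + 1.519 = 4.245 m·K/W
Q' = ΔT/ΣR = (427 °C − 16.8 °C)/4.245 = 96.63 W/m
From the inner boundary to the mineral wool/perlite interface, ΣR_partial = 2.726 m·K/W.
T_interface = T_in − Q'·ΣR_partial = 427 °C − (96.63)(2.726) = 164 °C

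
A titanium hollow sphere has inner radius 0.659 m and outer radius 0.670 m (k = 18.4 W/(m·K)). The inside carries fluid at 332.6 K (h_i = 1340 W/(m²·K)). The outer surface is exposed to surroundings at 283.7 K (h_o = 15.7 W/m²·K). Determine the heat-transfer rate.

Treat each layer as a resistance in series:
  R_conv,in = 1/(4πr²h) = 1/(4π·0.659²·1340) = 1.367×10^-4 K/W
  R_titanium = (1/0.659 − 1/0.670)/(4πk) = 0.02491/(4π·18.4) = 1.077×10^-4 K/W
  R_conv,out = 1/(4πr²h) = 1/(4π·0.670²·15.7) = 0.01129 K/W
ΣR = 1.367×10^-4 + 1.077×10^-4 + 0.01129 = 0.01153 K/W
Q = ΔT/ΣR = (332.6 K − 283.7 K)/0.01153 = 4240 W

Q = 4.24 kW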